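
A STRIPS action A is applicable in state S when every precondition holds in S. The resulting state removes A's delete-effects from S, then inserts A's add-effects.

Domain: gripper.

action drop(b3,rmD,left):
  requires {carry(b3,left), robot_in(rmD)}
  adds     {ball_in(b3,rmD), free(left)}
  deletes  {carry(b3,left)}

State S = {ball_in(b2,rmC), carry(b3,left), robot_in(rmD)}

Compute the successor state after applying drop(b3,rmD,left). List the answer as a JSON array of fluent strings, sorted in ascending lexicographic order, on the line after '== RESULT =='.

Progress:
  pre ⊆ S: {carry(b3,left), robot_in(rmD)} ⊆ S  — applicable
  S \ del = {ball_in(b2,rmC), robot_in(rmD)}
  ∪ add   = {ball_in(b2,rmC), ball_in(b3,rmD), free(left), robot_in(rmD)}

== RESULT ==
["ball_in(b2,rmC)", "ball_in(b3,rmD)", "free(left)", "robot_in(rmD)"]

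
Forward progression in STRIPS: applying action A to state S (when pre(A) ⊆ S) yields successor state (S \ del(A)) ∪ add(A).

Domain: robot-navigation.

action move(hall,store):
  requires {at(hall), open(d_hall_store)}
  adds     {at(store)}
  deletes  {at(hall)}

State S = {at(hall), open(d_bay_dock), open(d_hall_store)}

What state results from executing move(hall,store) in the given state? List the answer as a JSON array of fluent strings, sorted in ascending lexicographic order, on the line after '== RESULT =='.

Progress:
  pre ⊆ S: {at(hall), open(d_hall_store)} ⊆ S  — applicable
  S \ del = {open(d_bay_dock), open(d_hall_store)}
  ∪ add   = {at(store), open(d_bay_dock), open(d_hall_store)}

== RESULT ==
["at(store)", "open(d_bay_dock)", "open(d_hall_store)"]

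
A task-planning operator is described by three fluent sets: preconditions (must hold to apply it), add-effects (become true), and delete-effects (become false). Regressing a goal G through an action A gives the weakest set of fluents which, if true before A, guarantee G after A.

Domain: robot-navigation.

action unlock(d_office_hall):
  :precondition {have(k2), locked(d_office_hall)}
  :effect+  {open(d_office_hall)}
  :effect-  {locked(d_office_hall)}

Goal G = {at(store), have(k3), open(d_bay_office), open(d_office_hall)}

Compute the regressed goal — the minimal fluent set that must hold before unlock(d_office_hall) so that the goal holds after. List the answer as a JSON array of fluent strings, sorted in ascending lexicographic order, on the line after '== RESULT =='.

Compute (G \ add) ∪ pre:
  G ∩ del = {}  (empty — regression defined)
  G \ add = {at(store), have(k3), open(d_bay_office), open(d_office_hall)} \ {open(d_office_hall)} = {at(store), have(k3), open(d_bay_office)}
  ∪ pre   = {at(store), have(k3), open(d_bay_office)} ∪ {have(k2), locked(d_office_hall)}
          = {at(store), have(k2), have(k3), locked(d_office_hall), open(d_bay_office)}

== RESULT ==
["at(store)", "have(k2)", "have(k3)", "locked(d_office_hall)", "open(d_bay_office)"]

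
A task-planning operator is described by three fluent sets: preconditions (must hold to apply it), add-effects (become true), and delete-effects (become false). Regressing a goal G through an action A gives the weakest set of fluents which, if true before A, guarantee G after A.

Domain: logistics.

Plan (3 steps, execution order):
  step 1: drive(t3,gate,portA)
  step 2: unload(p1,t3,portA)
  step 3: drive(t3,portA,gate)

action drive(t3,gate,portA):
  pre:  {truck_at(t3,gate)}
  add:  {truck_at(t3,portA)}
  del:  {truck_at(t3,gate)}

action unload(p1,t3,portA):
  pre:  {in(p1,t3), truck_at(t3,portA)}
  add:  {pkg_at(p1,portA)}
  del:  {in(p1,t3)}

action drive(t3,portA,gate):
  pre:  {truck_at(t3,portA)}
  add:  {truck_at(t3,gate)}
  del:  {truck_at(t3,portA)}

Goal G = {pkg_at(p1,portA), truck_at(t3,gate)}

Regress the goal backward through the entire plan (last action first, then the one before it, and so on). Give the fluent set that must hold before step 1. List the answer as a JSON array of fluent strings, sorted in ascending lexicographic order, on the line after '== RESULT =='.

Regress step by step:
  through step 3 (drive(t3,portA,gate)): drop {truck_at(t3,gate)}, keep {pkg_at(p1,portA)}, require {truck_at(t3,portA)}
    → {pkg_at(p1,portA), truck_at(t3,portA)}
  through step 2 (unload(p1,t3,portA)): drop {pkg_at(p1,portA)}, keep {truck_at(t3,portA)}, require {in(p1,t3), truck_at(t3,portA)}
    → {in(p1,t3), truck_at(t3,portA)}
  through step 1 (drive(t3,gate,portA)): drop {truck_at(t3,portA)}, keep {in(p1,t3)}, require {truck_at(t3,gate)}
    → {in(p1,t3), truck_at(t3,gate)}

== RESULT ==
["in(p1,t3)", "truck_at(t3,gate)"]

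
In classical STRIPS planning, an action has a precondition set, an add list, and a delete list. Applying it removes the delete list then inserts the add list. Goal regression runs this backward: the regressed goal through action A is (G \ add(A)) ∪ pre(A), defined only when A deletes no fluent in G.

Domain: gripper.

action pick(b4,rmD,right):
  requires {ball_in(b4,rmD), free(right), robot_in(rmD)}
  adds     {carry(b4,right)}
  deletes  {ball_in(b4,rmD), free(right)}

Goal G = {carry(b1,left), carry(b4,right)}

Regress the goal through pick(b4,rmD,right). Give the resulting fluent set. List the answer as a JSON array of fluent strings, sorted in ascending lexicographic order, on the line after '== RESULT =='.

Regress:
  G ∩ del = {}  (empty — regression defined)
  G \ add = {carry(b1,left), carry(b4,right)} \ {carry(b4,right)} = {carry(b1,left)}
  ∪ pre   = {carry(b1,left)} ∪ {ball_in(b4,rmD), free(right), robot_in(rmD)}
          = {ball_in(b4,rmD), carry(b1,left), free(right), robot_in(rmD)}

== RESULT ==
["ball_in(b4,rmD)", "carry(b1,left)", "free(right)", "robot_in(rmD)"]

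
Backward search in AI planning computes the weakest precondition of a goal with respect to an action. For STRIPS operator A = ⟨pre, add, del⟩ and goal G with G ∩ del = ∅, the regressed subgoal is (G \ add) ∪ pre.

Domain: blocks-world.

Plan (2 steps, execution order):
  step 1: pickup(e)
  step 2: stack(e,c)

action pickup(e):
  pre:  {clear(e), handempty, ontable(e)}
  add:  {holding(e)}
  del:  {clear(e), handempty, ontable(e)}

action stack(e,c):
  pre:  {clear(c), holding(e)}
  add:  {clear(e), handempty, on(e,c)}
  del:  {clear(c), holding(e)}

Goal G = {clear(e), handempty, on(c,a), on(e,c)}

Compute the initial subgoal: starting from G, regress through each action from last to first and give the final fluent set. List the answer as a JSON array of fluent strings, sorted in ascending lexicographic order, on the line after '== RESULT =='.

Regress step by step:
  through step 2 (stack(e,c)): drop {clear(e), handempty, on(e,c)}, keep {on(c,a)}, require {clear(c), holding(e)}
    → {clear(c), holding(e), on(c,a)}
  through step 1 (pickup(e)): drop {holding(e)}, keep {clear(c), on(c,a)}, require {clear(e), handempty, ontable(e)}
    → {clear(c), clear(e), handempty, on(c,a), ontable(e)}

== RESULT ==
["clear(c)", "clear(e)", "handempty", "on(c,a)", "ontable(e)"]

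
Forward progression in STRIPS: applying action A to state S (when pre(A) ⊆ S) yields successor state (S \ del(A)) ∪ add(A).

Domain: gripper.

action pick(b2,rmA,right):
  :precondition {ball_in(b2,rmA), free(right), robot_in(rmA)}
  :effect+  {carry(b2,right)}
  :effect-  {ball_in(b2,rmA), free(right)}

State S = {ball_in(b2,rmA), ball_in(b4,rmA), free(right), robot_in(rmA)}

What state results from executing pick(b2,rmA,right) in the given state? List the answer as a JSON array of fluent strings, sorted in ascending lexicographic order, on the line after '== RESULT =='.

Progress:
  pre ⊆ S: {ball_in(b2,rmA), free(right), robot_in(rmA)} ⊆ S  — applicable
  S \ del = {ball_in(b4,rmA), robot_in(rmA)}
  ∪ add   = {ball_in(b4,rmA), carry(b2,right), robot_in(rmA)}

== RESULT ==
["ball_in(b4,rmA)", "carry(b2,right)", "robot_in(rmA)"]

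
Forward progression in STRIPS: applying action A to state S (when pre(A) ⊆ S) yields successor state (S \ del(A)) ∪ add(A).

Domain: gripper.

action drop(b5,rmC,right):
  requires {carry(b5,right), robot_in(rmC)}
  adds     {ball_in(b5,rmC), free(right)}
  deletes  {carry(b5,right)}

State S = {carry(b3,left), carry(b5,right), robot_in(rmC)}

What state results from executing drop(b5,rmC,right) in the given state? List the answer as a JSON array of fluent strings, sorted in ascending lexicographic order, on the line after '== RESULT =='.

Compute (S \ del) ∪ add:
  pre ⊆ S: {carry(b5,right), robot_in(rmC)} ⊆ S  — applicable
  S \ del = {carry(b3,left), robot_in(rmC)}
  ∪ add   = {ball_in(b5,rmC), carry(b3,left), free(right), robot_in(rmC)}

== RESULT ==
["ball_in(b5,rmC)", "carry(b3,left)", "free(right)", "robot_in(rmC)"]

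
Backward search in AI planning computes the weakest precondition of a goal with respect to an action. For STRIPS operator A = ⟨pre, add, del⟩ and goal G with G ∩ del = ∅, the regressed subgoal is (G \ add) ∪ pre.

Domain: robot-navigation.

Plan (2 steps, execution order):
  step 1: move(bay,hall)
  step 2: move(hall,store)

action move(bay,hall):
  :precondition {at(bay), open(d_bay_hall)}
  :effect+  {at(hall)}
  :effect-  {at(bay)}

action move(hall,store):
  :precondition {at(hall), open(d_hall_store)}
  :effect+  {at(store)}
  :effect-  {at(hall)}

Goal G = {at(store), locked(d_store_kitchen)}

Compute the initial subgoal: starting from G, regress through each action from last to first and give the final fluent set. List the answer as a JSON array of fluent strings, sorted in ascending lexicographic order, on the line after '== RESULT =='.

Work backward from the goal:
  through step 2 (move(hall,store)): drop {at(store)}, keep {locked(d_store_kitchen)}, require {at(hall), open(d_hall_store)}
    → {at(hall), locked(d_store_kitchen), open(d_hall_store)}
  through step 1 (move(bay,hall)): drop {at(hall)}, keep {locked(d_store_kitchen), open(d_hall_store)}, require {at(bay), open(d_bay_hall)}
    → {at(bay), locked(d_store_kitchen), open(d_bay_hall), open(d_hall_store)}

== RESULT ==
["at(bay)", "locked(d_store_kitchen)", "open(d_bay_hall)", "open(d_hall_store)"]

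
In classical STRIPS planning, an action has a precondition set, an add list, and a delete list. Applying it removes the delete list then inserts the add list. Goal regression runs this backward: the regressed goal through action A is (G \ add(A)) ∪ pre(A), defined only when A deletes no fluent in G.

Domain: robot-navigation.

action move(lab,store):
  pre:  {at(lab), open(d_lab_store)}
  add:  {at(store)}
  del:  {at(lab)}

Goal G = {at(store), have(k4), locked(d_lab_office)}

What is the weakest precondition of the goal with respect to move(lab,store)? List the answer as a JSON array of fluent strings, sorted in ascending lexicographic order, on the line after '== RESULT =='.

Regress:
  G ∩ del = {}  (empty — regression defined)
  G \ add = {at(store), have(k4), locked(d_lab_office)} \ {at(store)} = {have(k4), locked(d_lab_office)}
  ∪ pre   = {have(k4), locked(d_lab_office)} ∪ {at(lab), open(d_lab_store)}
          = {at(lab), have(k4), locked(d_lab_office), open(d_lab_store)}

== RESULT ==
["at(lab)", "have(k4)", "locked(d_lab_office)", "open(d_lab_store)"]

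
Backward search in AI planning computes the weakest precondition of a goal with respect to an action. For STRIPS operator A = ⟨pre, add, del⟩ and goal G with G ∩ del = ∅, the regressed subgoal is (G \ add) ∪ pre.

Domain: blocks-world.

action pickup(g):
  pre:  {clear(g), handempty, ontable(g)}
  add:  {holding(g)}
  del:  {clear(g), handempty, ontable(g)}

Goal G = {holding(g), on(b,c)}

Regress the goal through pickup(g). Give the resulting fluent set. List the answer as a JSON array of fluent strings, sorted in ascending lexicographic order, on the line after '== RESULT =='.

Compute (G \ add) ∪ pre:
  G ∩ del = {}  (empty — regression defined)
  G \ add = {holding(g), on(b,c)} \ {holding(g)} = {on(b,c)}
  ∪ pre   = {on(b,c)} ∪ {clear(g), handempty, ontable(g)}
          = {clear(g), handempty, on(b,c), ontable(g)}

== RESULT ==
["clear(g)", "handempty", "on(b,c)", "ontable(g)"]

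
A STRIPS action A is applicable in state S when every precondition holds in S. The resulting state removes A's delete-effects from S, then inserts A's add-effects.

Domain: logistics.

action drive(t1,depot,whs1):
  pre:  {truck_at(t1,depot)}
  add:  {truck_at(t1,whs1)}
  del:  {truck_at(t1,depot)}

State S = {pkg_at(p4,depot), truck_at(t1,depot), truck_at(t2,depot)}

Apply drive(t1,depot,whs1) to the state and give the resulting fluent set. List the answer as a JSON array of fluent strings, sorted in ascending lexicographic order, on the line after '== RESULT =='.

Progress:
  pre ⊆ S: {truck_at(t1,depot)} ⊆ S  — applicable
  S \ del = {pkg_at(p4,depot), truck_at(t2,depot)}
  ∪ add   = {pkg_at(p4,depot), truck_at(t1,whs1), truck_at(t2,depot)}

== RESULT ==
["pkg_at(p4,depot)", "truck_at(t1,whs1)", "truck_at(t2,depot)"]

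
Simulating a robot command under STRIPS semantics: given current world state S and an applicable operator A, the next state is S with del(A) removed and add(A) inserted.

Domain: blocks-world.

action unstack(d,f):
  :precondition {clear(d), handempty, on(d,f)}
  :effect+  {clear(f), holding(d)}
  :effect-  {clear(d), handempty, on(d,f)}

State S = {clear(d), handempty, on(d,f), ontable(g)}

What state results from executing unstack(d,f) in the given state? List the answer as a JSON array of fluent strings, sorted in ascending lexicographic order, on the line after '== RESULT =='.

Progress:
  pre ⊆ S: {clear(d), handempty, on(d,f)} ⊆ S  — applicable
  S \ del = {ontable(g)}
  ∪ add   = {clear(f), holding(d), ontable(g)}

== RESULT ==
["clear(f)", "holding(d)", "ontable(g)"]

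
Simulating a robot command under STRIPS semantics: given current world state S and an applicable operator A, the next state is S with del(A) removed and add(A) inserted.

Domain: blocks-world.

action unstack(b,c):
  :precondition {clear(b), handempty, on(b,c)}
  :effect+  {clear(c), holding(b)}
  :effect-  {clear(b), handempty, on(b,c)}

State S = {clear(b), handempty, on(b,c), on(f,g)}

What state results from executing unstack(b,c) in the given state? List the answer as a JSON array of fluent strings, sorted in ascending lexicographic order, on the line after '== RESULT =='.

Progress:
  pre ⊆ S: {clear(b), handempty, on(b,c)} ⊆ S  — applicable
  S \ del = {on(f,g)}
  ∪ add   = {clear(c), holding(b), on(f,g)}

== RESULT ==
["clear(c)", "holding(b)", "on(f,g)"]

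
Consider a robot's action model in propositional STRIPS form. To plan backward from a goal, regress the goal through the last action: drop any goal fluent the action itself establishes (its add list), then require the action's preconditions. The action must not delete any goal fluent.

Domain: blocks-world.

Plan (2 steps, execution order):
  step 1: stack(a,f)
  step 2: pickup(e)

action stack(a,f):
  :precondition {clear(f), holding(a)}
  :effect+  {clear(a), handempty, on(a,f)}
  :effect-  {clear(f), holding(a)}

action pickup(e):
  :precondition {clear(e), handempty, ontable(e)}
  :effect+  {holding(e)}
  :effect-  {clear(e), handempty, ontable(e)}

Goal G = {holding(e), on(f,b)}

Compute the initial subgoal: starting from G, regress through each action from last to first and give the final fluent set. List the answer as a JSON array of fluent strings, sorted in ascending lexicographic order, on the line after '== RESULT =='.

Regress step by step:
  through step 2 (pickup(e)): drop {holding(e)}, keep {on(f,b)}, require {clear(e), handempty, ontable(e)}
    → {clear(e), handempty, on(f,b), ontable(e)}
  through step 1 (stack(a,f)): drop {handempty}, keep {clear(e), on(f,b), ontable(e)}, require {clear(f), holding(a)}
    → {clear(e), clear(f), holding(a), on(f,b), ontable(e)}

== RESULT ==
["clear(e)", "clear(f)", "holding(a)", "on(f,b)", "ontable(e)"]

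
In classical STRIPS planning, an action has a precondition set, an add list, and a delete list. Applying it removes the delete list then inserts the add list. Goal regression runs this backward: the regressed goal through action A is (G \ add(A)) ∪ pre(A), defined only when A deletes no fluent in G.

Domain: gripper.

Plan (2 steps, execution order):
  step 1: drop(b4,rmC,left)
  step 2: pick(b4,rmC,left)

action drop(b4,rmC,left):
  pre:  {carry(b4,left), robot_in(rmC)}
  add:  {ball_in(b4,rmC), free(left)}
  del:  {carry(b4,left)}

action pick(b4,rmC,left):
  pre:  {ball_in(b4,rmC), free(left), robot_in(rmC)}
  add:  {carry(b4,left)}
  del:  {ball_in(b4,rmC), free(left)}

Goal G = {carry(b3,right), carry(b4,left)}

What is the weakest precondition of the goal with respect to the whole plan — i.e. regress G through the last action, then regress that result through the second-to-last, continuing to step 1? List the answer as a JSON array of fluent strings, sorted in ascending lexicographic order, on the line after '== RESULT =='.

Work backward from the goal:
  through step 2 (pick(b4,rmC,left)): drop {carry(b4,left)}, keep {carry(b3,right)}, require {ball_in(b4,rmC), free(left), robot_in(rmC)}
    → {ball_in(b4,rmC), carry(b3,right), free(left), robot_in(rmC)}
  through step 1 (drop(b4,rmC,left)): drop {ball_in(b4,rmC), free(left)}, keep {carry(b3,right), robot_in(rmC)}, require {carry(b4,left), robot_in(rmC)}
    → {carry(b3,right), carry(b4,left), robot_in(rmC)}

== RESULT ==
["carry(b3,right)", "carry(b4,left)", "robot_in(rmC)"]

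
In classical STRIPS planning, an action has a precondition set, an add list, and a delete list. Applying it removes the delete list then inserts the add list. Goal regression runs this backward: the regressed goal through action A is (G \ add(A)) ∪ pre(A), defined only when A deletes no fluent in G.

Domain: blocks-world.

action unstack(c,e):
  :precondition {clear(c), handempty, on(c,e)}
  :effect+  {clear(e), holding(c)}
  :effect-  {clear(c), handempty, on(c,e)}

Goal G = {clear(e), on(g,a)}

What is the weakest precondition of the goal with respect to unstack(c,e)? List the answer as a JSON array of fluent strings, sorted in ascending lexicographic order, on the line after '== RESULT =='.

Compute (G \ add) ∪ pre:
  G ∩ del = {}  (empty — regression defined)
  G \ add = {clear(e), on(g,a)} \ {clear(e), holding(c)} = {on(g,a)}
  ∪ pre   = {on(g,a)} ∪ {clear(c), handempty, on(c,e)}
          = {clear(c), handempty, on(c,e), on(g,a)}

== RESULT ==
["clear(c)", "handempty", "on(c,e)", "on(g,a)"]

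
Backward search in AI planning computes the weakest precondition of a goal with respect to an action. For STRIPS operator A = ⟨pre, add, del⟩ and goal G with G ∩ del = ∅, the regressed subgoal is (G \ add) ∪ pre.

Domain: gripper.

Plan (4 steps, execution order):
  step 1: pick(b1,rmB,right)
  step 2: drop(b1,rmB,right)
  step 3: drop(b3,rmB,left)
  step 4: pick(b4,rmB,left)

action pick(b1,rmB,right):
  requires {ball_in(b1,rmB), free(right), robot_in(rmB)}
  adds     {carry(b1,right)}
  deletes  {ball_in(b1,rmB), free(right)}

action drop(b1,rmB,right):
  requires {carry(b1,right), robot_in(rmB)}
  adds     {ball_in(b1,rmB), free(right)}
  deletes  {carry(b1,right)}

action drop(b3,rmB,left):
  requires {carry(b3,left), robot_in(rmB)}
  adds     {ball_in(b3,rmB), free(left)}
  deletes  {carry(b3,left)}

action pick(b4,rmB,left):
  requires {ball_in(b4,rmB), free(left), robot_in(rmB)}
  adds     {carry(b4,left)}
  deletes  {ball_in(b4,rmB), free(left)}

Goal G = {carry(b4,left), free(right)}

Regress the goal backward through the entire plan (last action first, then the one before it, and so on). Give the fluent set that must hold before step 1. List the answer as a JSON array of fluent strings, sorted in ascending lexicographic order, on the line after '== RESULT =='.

Work backward from the goal:
  through step 4 (pick(b4,rmB,left)): drop {carry(b4,left)}, keep {free(right)}, require {ball_in(b4,rmB), free(left), robot_in(rmB)}
    → {ball_in(b4,rmB), free(left), free(right), robot_in(rmB)}
  through step 3 (drop(b3,rmB,left)): drop {free(left)}, keep {ball_in(b4,rmB), free(right), robot_in(rmB)}, require {carry(b3,left), robot_in(rmB)}
    → {ball_in(b4,rmB), carry(b3,left), free(right), robot_in(rmB)}
  through step 2 (drop(b1,rmB,right)): drop {free(right)}, keep {ball_in(b4,rmB), carry(b3,left), robot_in(rmB)}, require {carry(b1,right), robot_in(rmB)}
    → {ball_in(b4,rmB), carry(b1,right), carry(b3,left), robot_in(rmB)}
  through step 1 (pick(b1,rmB,right)): drop {carry(b1,right)}, keep {ball_in(b4,rmB), carry(b3,left), robot_in(rmB)}, require {ball_in(b1,rmB), free(right), robot_in(rmB)}
    → {ball_in(b1,rmB), ball_in(b4,rmB), carry(b3,left), free(right), robot_in(rmB)}

== RESULT ==
["ball_in(b1,rmB)", "ball_in(b4,rmB)", "carry(b3,left)", "free(right)", "robot_in(rmB)"]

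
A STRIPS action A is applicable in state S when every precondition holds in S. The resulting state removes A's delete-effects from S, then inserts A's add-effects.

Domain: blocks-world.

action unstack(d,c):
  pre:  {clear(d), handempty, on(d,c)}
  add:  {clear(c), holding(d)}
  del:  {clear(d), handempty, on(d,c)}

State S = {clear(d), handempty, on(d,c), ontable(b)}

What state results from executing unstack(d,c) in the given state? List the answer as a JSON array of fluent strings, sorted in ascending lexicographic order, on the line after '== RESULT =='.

Compute (S \ del) ∪ add:
  pre ⊆ S: {clear(d), handempty, on(d,c)} ⊆ S  — applicable
  S \ del = {ontable(b)}
  ∪ add   = {clear(c), holding(d), ontable(b)}

== RESULT ==
["clear(c)", "holding(d)", "ontable(b)"]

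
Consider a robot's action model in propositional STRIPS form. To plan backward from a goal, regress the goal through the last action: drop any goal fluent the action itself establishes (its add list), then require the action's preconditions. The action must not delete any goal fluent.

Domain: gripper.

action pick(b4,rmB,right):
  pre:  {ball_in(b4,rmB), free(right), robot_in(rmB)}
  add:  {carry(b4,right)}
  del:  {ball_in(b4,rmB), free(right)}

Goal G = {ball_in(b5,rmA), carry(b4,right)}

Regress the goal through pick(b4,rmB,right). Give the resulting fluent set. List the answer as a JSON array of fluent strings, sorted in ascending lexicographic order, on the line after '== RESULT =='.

Compute (G \ add) ∪ pre:
  G ∩ del = {}  (empty — regression defined)
  G \ add = {ball_in(b5,rmA), carry(b4,right)} \ {carry(b4,right)} = {ball_in(b5,rmA)}
  ∪ pre   = {ball_in(b5,rmA)} ∪ {ball_in(b4,rmB), free(right), robot_in(rmB)}
          = {ball_in(b4,rmB), ball_in(b5,rmA), free(right), robot_in(rmB)}

== RESULT ==
["ball_in(b4,rmB)", "ball_in(b5,rmA)", "free(right)", "robot_in(rmB)"]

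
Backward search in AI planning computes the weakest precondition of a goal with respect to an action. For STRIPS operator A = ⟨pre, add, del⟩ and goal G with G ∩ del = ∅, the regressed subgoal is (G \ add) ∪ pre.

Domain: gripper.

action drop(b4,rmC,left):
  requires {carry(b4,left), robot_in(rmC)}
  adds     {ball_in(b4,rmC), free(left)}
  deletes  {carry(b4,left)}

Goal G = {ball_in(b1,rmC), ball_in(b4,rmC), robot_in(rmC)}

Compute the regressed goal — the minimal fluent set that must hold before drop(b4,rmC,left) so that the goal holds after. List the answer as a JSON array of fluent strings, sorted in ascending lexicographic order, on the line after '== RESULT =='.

Regress:
  G ∩ del = {}  (empty — regression defined)
  G \ add = {ball_in(b1,rmC), ball_in(b4,rmC), robot_in(rmC)} \ {ball_in(b4,rmC), free(left)} = {ball_in(b1,rmC), robot_in(rmC)}
  ∪ pre   = {ball_in(b1,rmC), robot_in(rmC)} ∪ {carry(b4,left), robot_in(rmC)}
          = {ball_in(b1,rmC), carry(b4,left), robot_in(rmC)}

== RESULT ==
["ball_in(b1,rmC)", "carry(b4,left)", "robot_in(rmC)"]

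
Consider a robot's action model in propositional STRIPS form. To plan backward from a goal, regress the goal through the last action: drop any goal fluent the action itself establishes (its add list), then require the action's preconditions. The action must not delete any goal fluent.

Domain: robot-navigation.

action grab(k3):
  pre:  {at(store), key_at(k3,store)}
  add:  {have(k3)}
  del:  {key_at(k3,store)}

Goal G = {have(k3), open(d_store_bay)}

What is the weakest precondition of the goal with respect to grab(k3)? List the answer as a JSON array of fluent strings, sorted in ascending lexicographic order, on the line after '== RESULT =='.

Regress:
  G ∩ del = {}  (empty — regression defined)
  G \ add = {have(k3), open(d_store_bay)} \ {have(k3)} = {open(d_store_bay)}
  ∪ pre   = {open(d_store_bay)} ∪ {at(store), key_at(k3,store)}
          = {at(store), key_at(k3,store), open(d_store_bay)}

== RESULT ==
["at(store)", "key_at(k3,store)", "open(d_store_bay)"]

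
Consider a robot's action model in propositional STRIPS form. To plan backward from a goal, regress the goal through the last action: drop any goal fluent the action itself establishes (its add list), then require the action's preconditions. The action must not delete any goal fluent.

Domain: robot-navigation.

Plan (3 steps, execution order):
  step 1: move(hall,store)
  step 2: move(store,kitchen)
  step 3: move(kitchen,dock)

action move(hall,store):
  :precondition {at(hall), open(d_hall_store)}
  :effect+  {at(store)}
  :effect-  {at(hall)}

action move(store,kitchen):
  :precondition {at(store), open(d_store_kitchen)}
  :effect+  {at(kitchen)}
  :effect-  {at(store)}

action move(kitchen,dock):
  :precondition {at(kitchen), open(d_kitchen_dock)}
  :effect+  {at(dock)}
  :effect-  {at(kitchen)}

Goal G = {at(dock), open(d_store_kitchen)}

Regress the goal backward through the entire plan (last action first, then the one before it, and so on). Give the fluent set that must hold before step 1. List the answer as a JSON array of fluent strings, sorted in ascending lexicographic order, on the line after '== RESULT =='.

Work backward from the goal:
  through step 3 (move(kitchen,dock)): drop {at(dock)}, keep {open(d_store_kitchen)}, require {at(kitchen), open(d_kitchen_dock)}
    → {at(kitchen), open(d_kitchen_dock), open(d_store_kitchen)}
  through step 2 (move(store,kitchen)): drop {at(kitchen)}, keep {open(d_kitchen_dock), open(d_store_kitchen)}, require {at(store), open(d_store_kitchen)}
    → {at(store), open(d_kitchen_dock), open(d_store_kitchen)}
  through step 1 (move(hall,store)): drop {at(store)}, keep {open(d_kitchen_dock), open(d_store_kitchen)}, require {at(hall), open(d_hall_store)}
    → {at(hall), open(d_hall_store), open(d_kitchen_dock), open(d_store_kitchen)}

== RESULT ==
["at(hall)", "open(d_hall_store)", "open(d_kitchen_dock)", "open(d_store_kitchen)"]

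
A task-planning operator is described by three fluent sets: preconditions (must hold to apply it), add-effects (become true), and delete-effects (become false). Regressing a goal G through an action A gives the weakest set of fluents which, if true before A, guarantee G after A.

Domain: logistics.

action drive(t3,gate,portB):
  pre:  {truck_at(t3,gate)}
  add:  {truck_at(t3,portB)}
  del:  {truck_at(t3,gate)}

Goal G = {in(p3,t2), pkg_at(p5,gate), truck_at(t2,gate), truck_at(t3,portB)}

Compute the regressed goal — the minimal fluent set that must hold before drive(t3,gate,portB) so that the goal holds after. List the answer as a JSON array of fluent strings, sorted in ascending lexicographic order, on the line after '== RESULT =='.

Compute (G \ add) ∪ pre:
  G ∩ del = {}  (empty — regression defined)
  G \ add = {in(p3,t2), pkg_at(p5,gate), truck_at(t2,gate), truck_at(t3,portB)} \ {truck_at(t3,portB)} = {in(p3,t2), pkg_at(p5,gate), truck_at(t2,gate)}
  ∪ pre   = {in(p3,t2), pkg_at(p5,gate), truck_at(t2,gate)} ∪ {truck_at(t3,gate)}
          = {in(p3,t2), pkg_at(p5,gate), truck_at(t2,gate), truck_at(t3,gate)}

== RESULT ==
["in(p3,t2)", "pkg_at(p5,gate)", "truck_at(t2,gate)", "truck_at(t3,gate)"]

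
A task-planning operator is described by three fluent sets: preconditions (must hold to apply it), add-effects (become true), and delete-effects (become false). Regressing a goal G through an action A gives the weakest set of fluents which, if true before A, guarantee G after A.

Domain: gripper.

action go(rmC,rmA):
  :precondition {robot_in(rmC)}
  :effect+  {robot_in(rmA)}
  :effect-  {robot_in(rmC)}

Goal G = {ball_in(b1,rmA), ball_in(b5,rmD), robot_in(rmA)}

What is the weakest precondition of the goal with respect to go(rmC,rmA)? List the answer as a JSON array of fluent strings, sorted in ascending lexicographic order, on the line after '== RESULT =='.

Regress:
  G ∩ del = {}  (empty — regression defined)
  G \ add = {ball_in(b1,rmA), ball_in(b5,rmD), robot_in(rmA)} \ {robot_in(rmA)} = {ball_in(b1,rmA), ball_in(b5,rmD)}
  ∪ pre   = {ball_in(b1,rmA), ball_in(b5,rmD)} ∪ {robot_in(rmC)}
          = {ball_in(b1,rmA), ball_in(b5,rmD), robot_in(rmC)}

== RESULT ==
["ball_in(b1,rmA)", "ball_in(b5,rmD)", "robot_in(rmC)"]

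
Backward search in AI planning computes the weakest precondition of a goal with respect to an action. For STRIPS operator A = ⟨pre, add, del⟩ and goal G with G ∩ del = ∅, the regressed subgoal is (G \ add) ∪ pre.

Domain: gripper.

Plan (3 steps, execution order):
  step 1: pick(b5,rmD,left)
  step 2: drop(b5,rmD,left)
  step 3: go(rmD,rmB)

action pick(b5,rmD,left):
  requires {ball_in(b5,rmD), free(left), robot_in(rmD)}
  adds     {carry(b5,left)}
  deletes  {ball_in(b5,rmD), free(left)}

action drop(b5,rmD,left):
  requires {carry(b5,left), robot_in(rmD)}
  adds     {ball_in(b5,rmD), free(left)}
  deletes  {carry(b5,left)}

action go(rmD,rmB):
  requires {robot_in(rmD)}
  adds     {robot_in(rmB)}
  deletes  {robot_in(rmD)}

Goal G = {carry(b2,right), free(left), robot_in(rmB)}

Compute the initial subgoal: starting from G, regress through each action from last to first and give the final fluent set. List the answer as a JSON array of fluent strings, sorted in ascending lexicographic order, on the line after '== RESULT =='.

Work backward from the goal:
  through step 3 (go(rmD,rmB)): drop {robot_in(rmB)}, keep {carry(b2,right), free(left)}, require {robot_in(rmD)}
    → {carry(b2,right), free(left), robot_in(rmD)}
  through step 2 (drop(b5,rmD,left)): drop {free(left)}, keep {carry(b2,right), robot_in(rmD)}, require {carry(b5,left), robot_in(rmD)}
    → {carry(b2,right), carry(b5,left), robot_in(rmD)}
  through step 1 (pick(b5,rmD,left)): drop {carry(b5,left)}, keep {carry(b2,right), robot_in(rmD)}, require {ball_in(b5,rmD), free(left), robot_in(rmD)}
    → {ball_in(b5,rmD), carry(b2,right), free(left), robot_in(rmD)}

== RESULT ==
["ball_in(b5,rmD)", "carry(b2,right)", "free(left)", "robot_in(rmD)"]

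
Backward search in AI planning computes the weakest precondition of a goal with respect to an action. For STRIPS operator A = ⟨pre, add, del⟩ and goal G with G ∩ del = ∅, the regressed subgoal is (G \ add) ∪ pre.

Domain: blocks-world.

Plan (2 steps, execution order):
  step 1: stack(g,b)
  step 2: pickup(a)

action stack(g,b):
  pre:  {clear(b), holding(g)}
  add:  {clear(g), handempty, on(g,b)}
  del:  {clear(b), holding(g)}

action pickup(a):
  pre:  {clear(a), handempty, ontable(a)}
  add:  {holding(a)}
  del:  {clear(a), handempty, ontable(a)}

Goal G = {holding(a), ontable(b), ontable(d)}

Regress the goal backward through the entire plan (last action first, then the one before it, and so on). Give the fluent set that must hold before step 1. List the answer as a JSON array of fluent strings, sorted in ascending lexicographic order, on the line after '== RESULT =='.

Work backward from the goal:
  through step 2 (pickup(a)): drop {holding(a)}, keep {ontable(b), ontable(d)}, require {clear(a), handempty, ontable(a)}
    → {clear(a), handempty, ontable(a), ontable(b), ontable(d)}
  through step 1 (stack(g,b)): drop {handempty}, keep {clear(a), ontable(a), ontable(b), ontable(d)}, require {clear(b), holding(g)}
    → {clear(a), clear(b), holding(g), ontable(a), ontable(b), ontable(d)}

== RESULT ==
["clear(a)", "clear(b)", "holding(g)", "ontable(a)", "ontable(b)", "ontable(d)"]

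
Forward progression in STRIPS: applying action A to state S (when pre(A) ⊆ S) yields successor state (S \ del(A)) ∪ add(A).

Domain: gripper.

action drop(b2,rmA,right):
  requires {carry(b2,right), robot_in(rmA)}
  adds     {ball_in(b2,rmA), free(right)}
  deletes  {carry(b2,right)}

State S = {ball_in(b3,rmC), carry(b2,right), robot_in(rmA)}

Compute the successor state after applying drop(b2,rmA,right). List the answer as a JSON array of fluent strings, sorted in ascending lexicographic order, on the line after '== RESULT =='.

Progress:
  pre ⊆ S: {carry(b2,right), robot_in(rmA)} ⊆ S  — applicable
  S \ del = {ball_in(b3,rmC), robot_in(rmA)}
  ∪ add   = {ball_in(b2,rmA), ball_in(b3,rmC), free(right), robot_in(rmA)}

== RESULT ==
["ball_in(b2,rmA)", "ball_in(b3,rmC)", "free(right)", "robot_in(rmA)"]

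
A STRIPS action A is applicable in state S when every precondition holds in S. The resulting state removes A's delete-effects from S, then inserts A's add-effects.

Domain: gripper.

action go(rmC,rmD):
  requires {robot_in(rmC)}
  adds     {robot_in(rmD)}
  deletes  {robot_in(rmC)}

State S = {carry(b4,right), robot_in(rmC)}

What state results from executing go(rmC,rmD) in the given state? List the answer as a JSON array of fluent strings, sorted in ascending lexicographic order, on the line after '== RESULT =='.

Compute (S \ del) ∪ add:
  pre ⊆ S: {robot_in(rmC)} ⊆ S  — applicable
  S \ del = {carry(b4,right)}
  ∪ add   = {carry(b4,right), robot_in(rmD)}

== RESULT ==
["carry(b4,right)", "robot_in(rmD)"]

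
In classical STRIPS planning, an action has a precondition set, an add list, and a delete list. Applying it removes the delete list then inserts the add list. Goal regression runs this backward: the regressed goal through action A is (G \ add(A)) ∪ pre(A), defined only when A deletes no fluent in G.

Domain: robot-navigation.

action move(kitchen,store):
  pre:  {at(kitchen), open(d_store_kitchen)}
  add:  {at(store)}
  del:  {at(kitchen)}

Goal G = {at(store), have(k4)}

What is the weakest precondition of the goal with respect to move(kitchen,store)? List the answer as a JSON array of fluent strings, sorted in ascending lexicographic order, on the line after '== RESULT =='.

Compute (G \ add) ∪ pre:
  G ∩ del = {}  (empty — regression defined)
  G \ add = {at(store), have(k4)} \ {at(store)} = {have(k4)}
  ∪ pre   = {have(k4)} ∪ {at(kitchen), open(d_store_kitchen)}
          = {at(kitchen), have(k4), open(d_store_kitchen)}

== RESULT ==
["at(kitchen)", "have(k4)", "open(d_store_kitchen)"]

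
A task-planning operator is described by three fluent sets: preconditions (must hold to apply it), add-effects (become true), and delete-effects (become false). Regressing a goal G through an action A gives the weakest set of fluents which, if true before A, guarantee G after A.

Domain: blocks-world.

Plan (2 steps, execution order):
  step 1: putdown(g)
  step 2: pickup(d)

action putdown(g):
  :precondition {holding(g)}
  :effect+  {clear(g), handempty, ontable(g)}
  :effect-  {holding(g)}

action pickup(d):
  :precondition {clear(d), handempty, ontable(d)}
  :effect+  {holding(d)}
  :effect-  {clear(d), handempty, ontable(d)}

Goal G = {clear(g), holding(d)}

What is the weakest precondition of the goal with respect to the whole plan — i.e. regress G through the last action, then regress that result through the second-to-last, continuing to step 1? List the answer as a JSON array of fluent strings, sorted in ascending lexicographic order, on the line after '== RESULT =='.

Work backward from the goal:
  through step 2 (pickup(d)): drop {holding(d)}, keep {clear(g)}, require {clear(d), handempty, ontable(d)}
    → {clear(d), clear(g), handempty, ontable(d)}
  through step 1 (putdown(g)): drop {clear(g), handempty}, keep {clear(d), ontable(d)}, require {holding(g)}
    → {clear(d), holding(g), ontable(d)}

== RESULT ==
["clear(d)", "holding(g)", "ontable(d)"]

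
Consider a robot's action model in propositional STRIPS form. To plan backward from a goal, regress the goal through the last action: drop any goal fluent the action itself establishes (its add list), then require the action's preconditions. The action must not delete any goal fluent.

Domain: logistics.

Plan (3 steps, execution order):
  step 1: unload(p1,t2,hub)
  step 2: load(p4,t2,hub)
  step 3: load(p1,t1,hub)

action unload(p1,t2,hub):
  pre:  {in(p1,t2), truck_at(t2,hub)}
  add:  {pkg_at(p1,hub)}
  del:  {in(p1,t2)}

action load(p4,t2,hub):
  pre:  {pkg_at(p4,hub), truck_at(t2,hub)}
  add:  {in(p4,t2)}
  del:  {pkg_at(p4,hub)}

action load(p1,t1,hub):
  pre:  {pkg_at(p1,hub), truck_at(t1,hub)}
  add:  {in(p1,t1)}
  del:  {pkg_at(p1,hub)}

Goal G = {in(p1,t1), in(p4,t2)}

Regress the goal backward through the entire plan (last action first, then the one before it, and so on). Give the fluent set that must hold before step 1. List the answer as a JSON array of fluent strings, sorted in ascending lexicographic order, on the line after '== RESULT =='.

Regress step by step:
  through step 3 (load(p1,t1,hub)): drop {in(p1,t1)}, keep {in(p4,t2)}, require {pkg_at(p1,hub), truck_at(t1,hub)}
    → {in(p4,t2), pkg_at(p1,hub), truck_at(t1,hub)}
  through step 2 (load(p4,t2,hub)): drop {in(p4,t2)}, keep {pkg_at(p1,hub), truck_at(t1,hub)}, require {pkg_at(p4,hub), truck_at(t2,hub)}
    → {pkg_at(p1,hub), pkg_at(p4,hub), truck_at(t1,hub), truck_at(t2,hub)}
  through step 1 (unload(p1,t2,hub)): drop {pkg_at(p1,hub)}, keep {pkg_at(p4,hub), truck_at(t1,hub), truck_at(t2,hub)}, require {in(p1,t2), truck_at(t2,hub)}
    → {in(p1,t2), pkg_at(p4,hub), truck_at(t1,hub), truck_at(t2,hub)}

== RESULT ==
["in(p1,t2)", "pkg_at(p4,hub)", "truck_at(t1,hub)", "truck_at(t2,hub)"]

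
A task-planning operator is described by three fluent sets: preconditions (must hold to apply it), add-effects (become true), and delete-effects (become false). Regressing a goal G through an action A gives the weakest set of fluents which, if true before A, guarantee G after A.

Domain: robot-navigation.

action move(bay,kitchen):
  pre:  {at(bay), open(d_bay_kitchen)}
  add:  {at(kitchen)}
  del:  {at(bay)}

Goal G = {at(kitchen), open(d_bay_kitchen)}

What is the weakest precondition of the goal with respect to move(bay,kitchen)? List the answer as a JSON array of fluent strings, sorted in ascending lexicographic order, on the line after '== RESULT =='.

Compute (G \ add) ∪ pre:
  G ∩ del = {}  (empty — regression defined)
  G \ add = {at(kitchen), open(d_bay_kitchen)} \ {at(kitchen)} = {open(d_bay_kitchen)}
  ∪ pre   = {open(d_bay_kitchen)} ∪ {at(bay), open(d_bay_kitchen)}
          = {at(bay), open(d_bay_kitchen)}

== RESULT ==
["at(bay)", "open(d_bay_kitchen)"]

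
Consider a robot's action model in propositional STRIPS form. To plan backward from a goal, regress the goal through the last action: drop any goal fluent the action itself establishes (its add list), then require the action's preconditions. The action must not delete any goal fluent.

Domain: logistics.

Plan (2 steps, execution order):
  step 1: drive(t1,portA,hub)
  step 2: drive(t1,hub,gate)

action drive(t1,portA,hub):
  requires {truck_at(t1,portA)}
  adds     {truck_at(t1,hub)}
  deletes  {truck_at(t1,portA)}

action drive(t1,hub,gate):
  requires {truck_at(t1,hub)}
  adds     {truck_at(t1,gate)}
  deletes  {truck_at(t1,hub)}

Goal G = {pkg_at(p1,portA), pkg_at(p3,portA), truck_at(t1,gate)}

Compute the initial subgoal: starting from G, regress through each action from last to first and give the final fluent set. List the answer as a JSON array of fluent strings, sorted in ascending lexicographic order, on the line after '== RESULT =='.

Work backward from the goal:
  through step 2 (drive(t1,hub,gate)): drop {truck_at(t1,gate)}, keep {pkg_at(p1,portA), pkg_at(p3,portA)}, require {truck_at(t1,hub)}
    → {pkg_at(p1,portA), pkg_at(p3,portA), truck_at(t1,hub)}
  through step 1 (drive(t1,portA,hub)): drop {truck_at(t1,hub)}, keep {pkg_at(p1,portA), pkg_at(p3,portA)}, require {truck_at(t1,portA)}
    → {pkg_at(p1,portA), pkg_at(p3,portA), truck_at(t1,portA)}

== RESULT ==
["pkg_at(p1,portA)", "pkg_at(p3,portA)", "truck_at(t1,portA)"]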